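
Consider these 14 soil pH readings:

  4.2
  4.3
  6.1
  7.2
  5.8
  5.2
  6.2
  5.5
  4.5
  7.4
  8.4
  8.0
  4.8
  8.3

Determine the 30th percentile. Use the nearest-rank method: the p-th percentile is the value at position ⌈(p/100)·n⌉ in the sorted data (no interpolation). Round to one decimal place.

Sorted: 4.2, 4.3, 4.5, 4.8, 5.2, 5.5, 5.8, 6.1, 6.2, 7.2, 7.4, 8.0, 8.3, 8.4.
n = 14.
Position = ⌈30/100 · 14⌉ = ⌈4.2⌉ = 5.
The value at rank 5 is 5.2.

5.2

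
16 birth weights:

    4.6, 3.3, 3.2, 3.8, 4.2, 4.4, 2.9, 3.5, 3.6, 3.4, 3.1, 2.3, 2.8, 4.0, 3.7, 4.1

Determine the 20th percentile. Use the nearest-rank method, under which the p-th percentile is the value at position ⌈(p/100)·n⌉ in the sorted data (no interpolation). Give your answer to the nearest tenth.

Sorted: 2.3, 2.8, 2.9, 3.1, 3.2, 3.3, 3.4, 3.5, 3.6, 3.7, 3.8, 4.0, 4.1, 4.2, 4.4, 4.6.
n = 16.
Position = ⌈20/100 · 16⌉ = ⌈3.2⌉ = 4.
The value at rank 4 is 3.1.

3.1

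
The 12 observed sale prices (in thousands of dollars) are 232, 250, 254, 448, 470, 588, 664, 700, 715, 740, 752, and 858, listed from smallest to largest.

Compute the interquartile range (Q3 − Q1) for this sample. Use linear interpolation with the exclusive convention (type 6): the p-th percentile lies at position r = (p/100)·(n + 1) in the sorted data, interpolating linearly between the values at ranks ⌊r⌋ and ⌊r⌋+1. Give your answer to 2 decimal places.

431.25

n = 12.
P25: r = 3.25; ranks 3–4 are 254, 448; interpolating gives 302.5.
P75: r = 9.75; ranks 9–10 are 715, 740; interpolating gives 733.75.
Difference: 733.75 − 302.5 = 431.25.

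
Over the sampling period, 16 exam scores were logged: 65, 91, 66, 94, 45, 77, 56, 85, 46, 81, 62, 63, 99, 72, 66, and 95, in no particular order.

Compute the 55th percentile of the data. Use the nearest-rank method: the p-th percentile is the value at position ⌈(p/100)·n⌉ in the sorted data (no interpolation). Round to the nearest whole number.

Sorted: 45, 46, 56, 62, 63, 65, 66, 66, 72, 77, 81, 85, 91, 94, 95, 99.
n = 16.
Position = ⌈55/100 · 16⌉ = ⌈8.8⌉ = 9.
The value at rank 9 is 72.

72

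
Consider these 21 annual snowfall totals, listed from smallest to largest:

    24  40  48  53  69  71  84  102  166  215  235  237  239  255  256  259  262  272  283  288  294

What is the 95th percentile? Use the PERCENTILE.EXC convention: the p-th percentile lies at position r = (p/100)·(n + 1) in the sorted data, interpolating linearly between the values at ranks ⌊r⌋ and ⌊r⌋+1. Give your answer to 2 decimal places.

n = 21.
r = (95/100)·(21 + 1) = 20.9.
Rank 20 is 288 and rank 21 is 294.
Interpolate: 288 + 0.9·(294 − 288) = 288 + 0.9·6 = 293.4.

293.40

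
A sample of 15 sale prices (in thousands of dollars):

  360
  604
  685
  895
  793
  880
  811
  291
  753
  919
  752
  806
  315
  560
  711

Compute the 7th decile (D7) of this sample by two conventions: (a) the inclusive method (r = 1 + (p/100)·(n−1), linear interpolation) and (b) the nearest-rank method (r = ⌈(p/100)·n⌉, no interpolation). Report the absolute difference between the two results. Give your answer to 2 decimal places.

2.60

Sorted: 291, 315, 360, 560, 604, 685, 711, 752, 753, 793, 806, 811, 880, 895, 919.
n = 15.
(a) r = 10.8; between ranks 10 (793) and 11 (806): 803.4.
(b) the nearest-rank method: rank 11 → 806.
|803.4 − 806| = 2.6.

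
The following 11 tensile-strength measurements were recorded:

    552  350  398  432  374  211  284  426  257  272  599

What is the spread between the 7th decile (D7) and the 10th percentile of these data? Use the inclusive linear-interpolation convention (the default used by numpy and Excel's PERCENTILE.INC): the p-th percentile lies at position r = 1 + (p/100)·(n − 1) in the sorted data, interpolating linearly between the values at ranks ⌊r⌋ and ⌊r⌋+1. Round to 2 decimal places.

Sorted: 211, 257, 272, 284, 350, 374, 398, 426, 432, 552, 599.
n = 11.
P10: r = 2 (integer) → 257.
P70: r = 8 (integer) → 426.
Difference: 426 − 257 = 169.

169.00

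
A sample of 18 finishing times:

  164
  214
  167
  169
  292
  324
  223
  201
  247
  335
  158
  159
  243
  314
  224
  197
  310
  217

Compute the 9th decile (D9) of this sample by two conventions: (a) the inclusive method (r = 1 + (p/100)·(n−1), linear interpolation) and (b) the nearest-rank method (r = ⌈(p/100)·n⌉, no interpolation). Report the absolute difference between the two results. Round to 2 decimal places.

7.00

Sorted: 158, 159, 164, 167, 169, 197, 201, 214, 217, 223, 224, 243, 247, 292, 310, 314, 324, 335.
n = 18.
(a) r = 16.3; between ranks 16 (314) and 17 (324): 317.
(b) the nearest-rank method: rank 17 → 324.
|317 − 324| = 7.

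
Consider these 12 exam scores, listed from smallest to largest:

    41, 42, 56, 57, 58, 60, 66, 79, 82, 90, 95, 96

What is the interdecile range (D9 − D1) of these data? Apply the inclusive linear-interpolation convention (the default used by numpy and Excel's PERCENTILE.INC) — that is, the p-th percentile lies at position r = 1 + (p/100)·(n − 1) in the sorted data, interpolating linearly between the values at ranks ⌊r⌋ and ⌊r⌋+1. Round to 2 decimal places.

51.10

n = 12.
P10: r = 2.1; ranks 2–3 are 42, 56; interpolating gives 43.4.
P90: r = 10.9; ranks 10–11 are 90, 95; interpolating gives 94.5.
Difference: 94.5 − 43.4 = 51.1.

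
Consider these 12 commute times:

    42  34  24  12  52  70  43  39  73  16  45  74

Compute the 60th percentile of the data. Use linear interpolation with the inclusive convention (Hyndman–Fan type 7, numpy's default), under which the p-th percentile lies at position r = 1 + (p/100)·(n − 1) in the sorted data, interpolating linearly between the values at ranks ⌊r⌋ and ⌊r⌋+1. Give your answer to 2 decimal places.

Sorted: 12, 16, 24, 34, 39, 42, 43, 45, 52, 70, 73, 74.
n = 12.
r = 1 + (60/100)·(12 − 1) = 1 + 6.6 = 7.6.
Rank 7 is 43 and rank 8 is 45.
Interpolate: 43 + 0.6·(45 − 43) = 43 + 0.6·2 = 44.2.

44.20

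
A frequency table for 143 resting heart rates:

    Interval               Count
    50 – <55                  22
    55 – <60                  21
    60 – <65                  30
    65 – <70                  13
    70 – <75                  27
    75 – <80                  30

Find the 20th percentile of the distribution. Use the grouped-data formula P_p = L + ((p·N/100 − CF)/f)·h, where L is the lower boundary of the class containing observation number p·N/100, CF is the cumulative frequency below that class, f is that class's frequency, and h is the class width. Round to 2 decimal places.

56.57

N = 143; target position k = 20/100 · 143 = 28.6.
Cumulative frequencies: 22, 43, 73, 86, 113, 143.
Observation 28.6 falls in the class 55 – <60.
L = 55, CF = 22, f = 21, h = 5.
P20 = 55 + ((28.6 − 22)/21)·5 = 55 + 1.57143 = 56.5714.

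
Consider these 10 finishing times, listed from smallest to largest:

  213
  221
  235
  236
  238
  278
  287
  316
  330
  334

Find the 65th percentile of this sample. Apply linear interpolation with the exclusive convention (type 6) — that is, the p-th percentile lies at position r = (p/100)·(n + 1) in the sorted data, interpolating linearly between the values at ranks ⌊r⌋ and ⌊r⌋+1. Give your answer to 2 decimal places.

n = 10.
r = (65/100)·(10 + 1) = 7.15.
Rank 7 is 287 and rank 8 is 316.
Interpolate: 287 + 0.15·(316 − 287) = 287 + 0.15·29 = 291.35.

291.35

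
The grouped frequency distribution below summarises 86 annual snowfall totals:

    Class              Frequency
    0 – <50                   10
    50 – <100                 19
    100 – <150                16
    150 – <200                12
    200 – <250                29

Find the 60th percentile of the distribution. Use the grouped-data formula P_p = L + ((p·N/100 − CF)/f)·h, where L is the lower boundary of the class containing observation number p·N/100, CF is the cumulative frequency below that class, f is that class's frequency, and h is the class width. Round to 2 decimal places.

177.50

N = 86; target position k = 60/100 · 86 = 51.6.
Cumulative frequencies: 10, 29, 45, 57, 86.
Observation 51.6 falls in the class 150 – <200.
L = 150, CF = 45, f = 12, h = 50.
P60 = 150 + ((51.6 − 45)/12)·50 = 150 + 27.5 = 177.5.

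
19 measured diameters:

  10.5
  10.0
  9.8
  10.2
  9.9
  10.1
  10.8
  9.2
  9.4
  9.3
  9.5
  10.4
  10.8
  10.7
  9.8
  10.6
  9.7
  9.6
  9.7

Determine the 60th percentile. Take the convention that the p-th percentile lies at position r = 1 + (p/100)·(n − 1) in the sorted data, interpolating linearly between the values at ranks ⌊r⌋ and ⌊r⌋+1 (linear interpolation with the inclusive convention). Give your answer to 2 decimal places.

10.08

Sorted: 9.2, 9.3, 9.4, 9.5, 9.6, 9.7, 9.7, 9.8, 9.8, 9.9, 10.0, 10.1, 10.2, 10.4, 10.5, 10.6, 10.7, 10.8, 10.8.
n = 19.
r = 1 + (60/100)·(19 − 1) = 1 + 10.8 = 11.8.
Rank 11 is 10.0 and rank 12 is 10.1.
Interpolate: 10.0 + 0.8·(10.1 − 10.0) = 10.0 + 0.8·0.1 = 10.08.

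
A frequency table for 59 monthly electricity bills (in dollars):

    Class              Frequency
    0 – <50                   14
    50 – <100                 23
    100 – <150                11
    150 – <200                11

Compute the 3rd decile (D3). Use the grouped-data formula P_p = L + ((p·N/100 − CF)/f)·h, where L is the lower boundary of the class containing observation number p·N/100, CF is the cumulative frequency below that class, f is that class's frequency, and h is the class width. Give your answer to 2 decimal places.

N = 59; target position k = 30/100 · 59 = 17.7.
Cumulative frequencies: 14, 37, 48, 59.
Observation 17.7 falls in the class 50 – <100.
L = 50, CF = 14, f = 23, h = 50.
P30 = 50 + ((17.7 − 14)/23)·50 = 50 + 8.04348 = 58.0435.

58.04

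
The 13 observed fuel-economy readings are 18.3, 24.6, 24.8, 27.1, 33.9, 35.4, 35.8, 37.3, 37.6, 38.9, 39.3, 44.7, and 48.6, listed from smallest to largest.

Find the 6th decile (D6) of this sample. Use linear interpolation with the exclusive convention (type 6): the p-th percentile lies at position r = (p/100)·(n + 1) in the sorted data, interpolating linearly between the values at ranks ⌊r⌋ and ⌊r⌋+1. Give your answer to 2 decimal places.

37.42

n = 13.
r = (60/100)·(13 + 1) = 8.4.
Rank 8 is 37.3 and rank 9 is 37.6.
Interpolate: 37.3 + 0.4·(37.6 − 37.3) = 37.3 + 0.4·0.3 = 37.42.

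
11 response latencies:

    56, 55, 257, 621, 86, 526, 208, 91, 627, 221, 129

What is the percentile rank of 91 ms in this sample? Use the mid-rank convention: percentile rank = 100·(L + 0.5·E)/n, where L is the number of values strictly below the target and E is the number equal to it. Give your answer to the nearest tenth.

Sorted: 55, 56, 86, 91, 129, 208, 221, 257, 526, 621, 627.
Count below 91: L = 3; count equal: E = 1; n = 11.
Percentile rank = 100·(3 + 0.5·1)/11 = 100·3.5/11 = 31.82.

31.8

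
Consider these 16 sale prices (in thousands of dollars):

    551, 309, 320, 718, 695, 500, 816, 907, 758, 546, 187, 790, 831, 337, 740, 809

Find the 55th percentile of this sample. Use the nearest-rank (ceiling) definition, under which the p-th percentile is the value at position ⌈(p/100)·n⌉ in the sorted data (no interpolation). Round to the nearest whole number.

718

Sorted: 187, 309, 320, 337, 500, 546, 551, 695, 718, 740, 758, 790, 809, 816, 831, 907.
n = 16.
Position = ⌈55/100 · 16⌉ = ⌈8.8⌉ = 9.
The value at rank 9 is 718.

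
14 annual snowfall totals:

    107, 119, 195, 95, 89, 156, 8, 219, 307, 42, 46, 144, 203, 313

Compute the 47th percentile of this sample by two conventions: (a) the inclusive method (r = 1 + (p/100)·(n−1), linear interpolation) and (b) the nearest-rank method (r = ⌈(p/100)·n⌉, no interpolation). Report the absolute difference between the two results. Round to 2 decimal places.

Sorted: 8, 42, 46, 89, 95, 107, 119, 144, 156, 195, 203, 219, 307, 313.
n = 14.
(a) r = 7.11; between ranks 7 (119) and 8 (144): 121.75.
(b) the nearest-rank method: rank 7 → 119.
|121.75 − 119| = 2.75.

2.75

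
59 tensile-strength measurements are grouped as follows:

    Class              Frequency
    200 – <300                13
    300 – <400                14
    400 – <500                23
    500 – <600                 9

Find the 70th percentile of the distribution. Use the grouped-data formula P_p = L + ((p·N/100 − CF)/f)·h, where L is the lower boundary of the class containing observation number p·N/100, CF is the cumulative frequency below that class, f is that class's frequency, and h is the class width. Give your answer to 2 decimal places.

462.17

N = 59; target position k = 70/100 · 59 = 41.3.
Cumulative frequencies: 13, 27, 50, 59.
Observation 41.3 falls in the class 400 – <500.
L = 400, CF = 27, f = 23, h = 100.
P70 = 400 + ((41.3 − 27)/23)·100 = 400 + 62.1739 = 462.174.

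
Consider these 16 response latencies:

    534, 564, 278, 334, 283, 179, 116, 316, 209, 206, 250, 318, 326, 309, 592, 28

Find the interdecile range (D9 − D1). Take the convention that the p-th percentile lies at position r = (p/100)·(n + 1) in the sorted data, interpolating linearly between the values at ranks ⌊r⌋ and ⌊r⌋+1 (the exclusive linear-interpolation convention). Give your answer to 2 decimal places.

Sorted: 28, 116, 179, 206, 209, 250, 278, 283, 309, 316, 318, 326, 334, 534, 564, 592.
n = 16.
P10: r = 1.7; ranks 1–2 are 28, 116; interpolating gives 89.6.
P90: r = 15.3; ranks 15–16 are 564, 592; interpolating gives 572.4.
Difference: 572.4 − 89.6 = 482.8.

482.80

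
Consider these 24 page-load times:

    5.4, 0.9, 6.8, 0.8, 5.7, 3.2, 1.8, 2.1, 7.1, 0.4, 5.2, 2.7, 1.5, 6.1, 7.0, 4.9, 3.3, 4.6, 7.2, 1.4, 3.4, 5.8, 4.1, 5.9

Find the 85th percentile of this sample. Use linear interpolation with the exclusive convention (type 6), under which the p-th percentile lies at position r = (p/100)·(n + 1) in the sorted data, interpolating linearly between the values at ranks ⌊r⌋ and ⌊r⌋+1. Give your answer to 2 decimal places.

Sorted: 0.4, 0.8, 0.9, 1.4, 1.5, 1.8, 2.1, 2.7, 3.2, 3.3, 3.4, 4.1, 4.6, 4.9, 5.2, 5.4, 5.7, 5.8, 5.9, 6.1, 6.8, 7.0, 7.1, 7.2.
n = 24.
r = (85/100)·(24 + 1) = 21.25.
Rank 21 is 6.8 and rank 22 is 7.0.
Interpolate: 6.8 + 0.25·(7.0 − 6.8) = 6.8 + 0.25·0.2 = 6.85.

6.85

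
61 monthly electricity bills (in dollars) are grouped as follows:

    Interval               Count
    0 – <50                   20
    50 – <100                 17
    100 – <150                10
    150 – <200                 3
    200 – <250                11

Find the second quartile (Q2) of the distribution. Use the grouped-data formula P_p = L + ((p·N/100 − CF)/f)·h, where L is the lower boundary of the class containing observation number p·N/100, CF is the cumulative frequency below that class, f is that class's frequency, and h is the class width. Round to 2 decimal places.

80.88

N = 61; target position k = 50/100 · 61 = 30.5.
Cumulative frequencies: 20, 37, 47, 50, 61.
Observation 30.5 falls in the class 50 – <100.
L = 50, CF = 20, f = 17, h = 50.
P50 = 50 + ((30.5 − 20)/17)·50 = 50 + 30.8824 = 80.8824.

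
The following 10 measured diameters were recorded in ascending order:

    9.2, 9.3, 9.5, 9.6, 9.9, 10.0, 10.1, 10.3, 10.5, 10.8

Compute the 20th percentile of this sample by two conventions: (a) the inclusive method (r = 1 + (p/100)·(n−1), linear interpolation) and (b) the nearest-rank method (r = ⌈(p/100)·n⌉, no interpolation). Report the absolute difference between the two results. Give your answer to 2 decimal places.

n = 10.
(a) r = 2.8; between ranks 2 (9.3) and 3 (9.5): 9.46.
(b) the nearest-rank method: rank 2 → 9.3.
|9.46 − 9.3| = 0.16.

0.16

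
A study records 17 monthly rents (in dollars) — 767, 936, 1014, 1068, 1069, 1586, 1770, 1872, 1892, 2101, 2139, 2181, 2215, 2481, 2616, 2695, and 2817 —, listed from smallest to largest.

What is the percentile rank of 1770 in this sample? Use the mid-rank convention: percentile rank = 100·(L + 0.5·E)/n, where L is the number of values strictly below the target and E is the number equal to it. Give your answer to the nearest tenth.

Count below 1770: L = 6; count equal: E = 1; n = 17.
Percentile rank = 100·(6 + 0.5·1)/17 = 100·6.5/17 = 38.24.

38.2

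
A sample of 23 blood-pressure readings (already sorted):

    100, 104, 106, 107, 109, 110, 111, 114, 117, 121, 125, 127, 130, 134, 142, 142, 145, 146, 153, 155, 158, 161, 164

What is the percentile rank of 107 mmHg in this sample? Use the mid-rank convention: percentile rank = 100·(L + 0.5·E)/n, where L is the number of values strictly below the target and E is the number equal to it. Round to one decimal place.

15.2

Count below 107: L = 3; count equal: E = 1; n = 23.
Percentile rank = 100·(3 + 0.5·1)/23 = 100·3.5/23 = 15.22.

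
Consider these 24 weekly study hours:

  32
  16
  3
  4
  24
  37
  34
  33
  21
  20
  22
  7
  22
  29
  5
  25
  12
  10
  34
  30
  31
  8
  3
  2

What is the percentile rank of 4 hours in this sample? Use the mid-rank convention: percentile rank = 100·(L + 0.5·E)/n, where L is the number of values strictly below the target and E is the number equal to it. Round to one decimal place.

Sorted: 2, 3, 3, 4, 5, 7, 8, 10, 12, 16, 20, 21, 22, 22, 24, 25, 29, 30, 31, 32, 33, 34, 34, 37.
Count below 4: L = 3; count equal: E = 1; n = 24.
Percentile rank = 100·(3 + 0.5·1)/24 = 100·3.5/24 = 14.58.

14.6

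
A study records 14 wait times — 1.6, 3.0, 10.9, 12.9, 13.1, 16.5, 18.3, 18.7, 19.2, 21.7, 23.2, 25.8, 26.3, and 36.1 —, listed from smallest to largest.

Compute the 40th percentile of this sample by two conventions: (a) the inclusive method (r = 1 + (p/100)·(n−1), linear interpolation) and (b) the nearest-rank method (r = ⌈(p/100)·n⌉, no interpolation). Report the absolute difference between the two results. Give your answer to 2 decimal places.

0.36

n = 14.
(a) r = 6.2; between ranks 6 (16.5) and 7 (18.3): 16.86.
(b) the nearest-rank method: rank 6 → 16.5.
|16.86 − 16.5| = 0.36.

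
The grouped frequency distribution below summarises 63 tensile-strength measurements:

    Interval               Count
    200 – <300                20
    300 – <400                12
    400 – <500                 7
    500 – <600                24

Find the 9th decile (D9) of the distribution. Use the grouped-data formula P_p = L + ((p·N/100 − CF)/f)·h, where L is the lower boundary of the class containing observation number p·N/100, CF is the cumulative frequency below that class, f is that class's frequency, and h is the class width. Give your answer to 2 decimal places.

N = 63; target position k = 90/100 · 63 = 56.7.
Cumulative frequencies: 20, 32, 39, 63.
Observation 56.7 falls in the class 500 – <600.
L = 500, CF = 39, f = 24, h = 100.
P90 = 500 + ((56.7 − 39)/24)·100 = 500 + 73.75 = 573.75.

573.75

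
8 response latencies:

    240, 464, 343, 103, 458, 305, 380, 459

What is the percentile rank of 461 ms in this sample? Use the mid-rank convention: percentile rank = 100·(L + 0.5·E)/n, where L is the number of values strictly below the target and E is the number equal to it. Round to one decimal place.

Sorted: 103, 240, 305, 343, 380, 458, 459, 464.
Count below 461: L = 7; count equal: E = 0; n = 8.
Percentile rank = 100·(7 + 0.5·0)/8 = 100·7/8 = 87.5.

87.5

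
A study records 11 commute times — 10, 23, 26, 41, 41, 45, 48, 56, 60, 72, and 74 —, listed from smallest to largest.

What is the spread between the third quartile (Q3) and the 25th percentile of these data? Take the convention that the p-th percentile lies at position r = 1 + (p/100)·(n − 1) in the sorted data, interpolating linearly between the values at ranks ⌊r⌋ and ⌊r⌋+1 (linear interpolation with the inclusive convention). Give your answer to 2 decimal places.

n = 11.
P25: r = 3.5; ranks 3–4 are 26, 41; interpolating gives 33.5.
P75: r = 8.5; ranks 8–9 are 56, 60; interpolating gives 58.
Difference: 58 − 33.5 = 24.5.

24.50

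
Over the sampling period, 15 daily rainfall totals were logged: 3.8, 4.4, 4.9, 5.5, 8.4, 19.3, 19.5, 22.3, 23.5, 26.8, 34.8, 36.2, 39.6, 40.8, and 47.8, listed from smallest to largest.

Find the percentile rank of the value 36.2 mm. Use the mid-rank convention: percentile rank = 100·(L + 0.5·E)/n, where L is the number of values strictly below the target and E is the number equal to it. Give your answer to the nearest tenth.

76.7

Count below 36.2: L = 11; count equal: E = 1; n = 15.
Percentile rank = 100·(11 + 0.5·1)/15 = 100·11.5/15 = 76.67.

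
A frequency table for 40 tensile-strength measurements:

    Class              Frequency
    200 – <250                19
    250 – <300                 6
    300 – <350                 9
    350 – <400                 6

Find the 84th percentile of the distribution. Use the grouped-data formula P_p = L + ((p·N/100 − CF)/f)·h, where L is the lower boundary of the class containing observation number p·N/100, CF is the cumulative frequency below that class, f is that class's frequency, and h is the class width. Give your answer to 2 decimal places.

347.78

N = 40; target position k = 84/100 · 40 = 33.6.
Cumulative frequencies: 19, 25, 34, 40.
Observation 33.6 falls in the class 300 – <350.
L = 300, CF = 25, f = 9, h = 50.
P84 = 300 + ((33.6 − 25)/9)·50 = 300 + 47.7778 = 347.778.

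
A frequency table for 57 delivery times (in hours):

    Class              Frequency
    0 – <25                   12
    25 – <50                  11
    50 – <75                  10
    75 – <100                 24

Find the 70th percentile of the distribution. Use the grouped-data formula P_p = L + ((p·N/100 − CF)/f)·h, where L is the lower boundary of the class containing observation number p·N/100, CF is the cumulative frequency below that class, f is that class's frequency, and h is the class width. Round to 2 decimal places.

82.19

N = 57; target position k = 70/100 · 57 = 39.9.
Cumulative frequencies: 12, 23, 33, 57.
Observation 39.9 falls in the class 75 – <100.
L = 75, CF = 33, f = 24, h = 25.
P70 = 75 + ((39.9 − 33)/24)·25 = 75 + 7.1875 = 82.1875.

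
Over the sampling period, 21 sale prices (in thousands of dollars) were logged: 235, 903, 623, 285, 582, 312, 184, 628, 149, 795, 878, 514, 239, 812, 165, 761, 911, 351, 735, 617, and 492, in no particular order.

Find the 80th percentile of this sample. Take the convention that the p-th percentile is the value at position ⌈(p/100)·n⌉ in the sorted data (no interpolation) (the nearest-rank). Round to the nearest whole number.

Sorted: 149, 165, 184, 235, 239, 285, 312, 351, 492, 514, 582, 617, 623, 628, 735, 761, 795, 812, 878, 903, 911.
n = 21.
Position = ⌈80/100 · 21⌉ = ⌈16.8⌉ = 17.
The value at rank 17 is 795.

795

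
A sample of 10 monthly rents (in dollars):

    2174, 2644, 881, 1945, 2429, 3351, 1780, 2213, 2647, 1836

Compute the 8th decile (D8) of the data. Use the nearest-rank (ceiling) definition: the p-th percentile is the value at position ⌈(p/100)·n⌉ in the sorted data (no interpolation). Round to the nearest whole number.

Sorted: 881, 1780, 1836, 1945, 2174, 2213, 2429, 2644, 2647, 3351.
n = 10.
Position = ⌈80/100 · 10⌉ = ⌈8⌉ = 8.
The value at rank 8 is 2644.

2644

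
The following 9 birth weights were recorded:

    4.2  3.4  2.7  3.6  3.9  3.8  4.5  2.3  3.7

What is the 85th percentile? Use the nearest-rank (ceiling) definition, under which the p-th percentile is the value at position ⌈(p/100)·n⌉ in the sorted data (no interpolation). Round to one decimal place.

4.2

Sorted: 2.3, 2.7, 3.4, 3.6, 3.7, 3.8, 3.9, 4.2, 4.5.
n = 9.
Position = ⌈85/100 · 9⌉ = ⌈7.65⌉ = 8.
The value at rank 8 is 4.2.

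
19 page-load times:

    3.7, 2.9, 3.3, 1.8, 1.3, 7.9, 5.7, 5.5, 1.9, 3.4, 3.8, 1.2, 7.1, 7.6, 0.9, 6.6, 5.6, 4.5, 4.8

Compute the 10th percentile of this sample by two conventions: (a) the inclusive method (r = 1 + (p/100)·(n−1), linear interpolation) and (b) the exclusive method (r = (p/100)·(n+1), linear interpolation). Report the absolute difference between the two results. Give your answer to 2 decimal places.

Sorted: 0.9, 1.2, 1.3, 1.8, 1.9, 2.9, 3.3, 3.4, 3.7, 3.8, 4.5, 4.8, 5.5, 5.6, 5.7, 6.6, 7.1, 7.6, 7.9.
n = 19.
(a) r = 2.8; between ranks 2 (1.2) and 3 (1.3): 1.28.
(b) r = 2 → value at rank 2 = 1.2.
|1.28 − 1.2| = 0.08.

0.08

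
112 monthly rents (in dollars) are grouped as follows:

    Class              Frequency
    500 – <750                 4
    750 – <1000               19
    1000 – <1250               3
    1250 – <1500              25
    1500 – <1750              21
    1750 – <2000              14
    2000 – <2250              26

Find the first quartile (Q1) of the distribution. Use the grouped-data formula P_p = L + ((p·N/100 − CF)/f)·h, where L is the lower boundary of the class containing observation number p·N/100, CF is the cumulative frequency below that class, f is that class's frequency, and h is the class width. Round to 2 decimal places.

N = 112; target position k = 25/100 · 112 = 28.
Cumulative frequencies: 4, 23, 26, 51, 72, 86, 112.
Observation 28 falls in the class 1250 – <1500.
L = 1250, CF = 26, f = 25, h = 250.
P25 = 1250 + ((28 − 26)/25)·250 = 1250 + 20 = 1270.

1270.00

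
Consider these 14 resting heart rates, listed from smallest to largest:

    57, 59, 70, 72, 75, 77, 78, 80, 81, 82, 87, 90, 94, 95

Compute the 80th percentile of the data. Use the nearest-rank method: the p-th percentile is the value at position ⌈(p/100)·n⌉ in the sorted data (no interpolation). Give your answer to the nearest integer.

90

n = 14.
Position = ⌈80/100 · 14⌉ = ⌈11.2⌉ = 12.
The value at rank 12 is 90.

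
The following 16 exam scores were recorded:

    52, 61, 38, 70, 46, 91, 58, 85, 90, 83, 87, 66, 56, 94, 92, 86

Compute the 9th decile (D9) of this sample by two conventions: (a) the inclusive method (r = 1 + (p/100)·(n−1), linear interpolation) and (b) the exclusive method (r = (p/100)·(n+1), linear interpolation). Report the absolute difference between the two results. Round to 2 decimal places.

Sorted: 38, 46, 52, 56, 58, 61, 66, 70, 83, 85, 86, 87, 90, 91, 92, 94.
n = 16.
(a) r = 14.5; between ranks 14 (91) and 15 (92): 91.5.
(b) r = 15.3; between ranks 15 (92) and 16 (94): 92.6.
|91.5 − 92.6| = 1.1.

1.10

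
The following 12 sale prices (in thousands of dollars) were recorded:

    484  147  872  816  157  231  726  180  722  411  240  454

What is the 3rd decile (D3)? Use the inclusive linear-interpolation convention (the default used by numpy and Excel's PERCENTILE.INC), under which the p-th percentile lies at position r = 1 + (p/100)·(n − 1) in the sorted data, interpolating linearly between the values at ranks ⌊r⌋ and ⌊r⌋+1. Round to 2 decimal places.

Sorted: 147, 157, 180, 231, 240, 411, 454, 484, 722, 726, 816, 872.
n = 12.
r = 1 + (30/100)·(12 − 1) = 1 + 3.3 = 4.3.
Rank 4 is 231 and rank 5 is 240.
Interpolate: 231 + 0.3·(240 − 231) = 231 + 0.3·9 = 233.7.

233.70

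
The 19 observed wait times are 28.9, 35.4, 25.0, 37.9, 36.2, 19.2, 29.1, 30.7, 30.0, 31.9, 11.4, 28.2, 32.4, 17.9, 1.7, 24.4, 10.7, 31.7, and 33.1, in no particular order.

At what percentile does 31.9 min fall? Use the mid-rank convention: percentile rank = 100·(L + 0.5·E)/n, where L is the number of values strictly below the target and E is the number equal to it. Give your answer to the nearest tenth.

Sorted: 1.7, 10.7, 11.4, 17.9, 19.2, 24.4, 25.0, 28.2, 28.9, 29.1, 30.0, 30.7, 31.7, 31.9, 32.4, 33.1, 35.4, 36.2, 37.9.
Count below 31.9: L = 13; count equal: E = 1; n = 19.
Percentile rank = 100·(13 + 0.5·1)/19 = 100·13.5/19 = 71.05.

71.1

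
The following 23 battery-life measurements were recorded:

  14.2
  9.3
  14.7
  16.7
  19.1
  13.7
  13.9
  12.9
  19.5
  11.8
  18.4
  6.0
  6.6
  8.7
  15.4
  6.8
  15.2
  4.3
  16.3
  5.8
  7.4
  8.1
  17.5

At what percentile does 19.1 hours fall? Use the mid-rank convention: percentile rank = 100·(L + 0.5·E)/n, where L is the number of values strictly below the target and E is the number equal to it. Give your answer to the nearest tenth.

93.5

Sorted: 4.3, 5.8, 6.0, 6.6, 6.8, 7.4, 8.1, 8.7, 9.3, 11.8, 12.9, 13.7, 13.9, 14.2, 14.7, 15.2, 15.4, 16.3, 16.7, 17.5, 18.4, 19.1, 19.5.
Count below 19.1: L = 21; count equal: E = 1; n = 23.
Percentile rank = 100·(21 + 0.5·1)/23 = 100·21.5/23 = 93.48.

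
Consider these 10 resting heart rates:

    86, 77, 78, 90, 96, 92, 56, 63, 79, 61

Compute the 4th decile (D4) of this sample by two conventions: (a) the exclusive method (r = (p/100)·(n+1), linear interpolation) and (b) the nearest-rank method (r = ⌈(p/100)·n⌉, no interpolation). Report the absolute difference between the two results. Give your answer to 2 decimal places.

0.40

Sorted: 56, 61, 63, 77, 78, 79, 86, 90, 92, 96.
n = 10.
(a) r = 4.4; between ranks 4 (77) and 5 (78): 77.4.
(b) the nearest-rank method: rank 4 → 77.
|77.4 − 77| = 0.4.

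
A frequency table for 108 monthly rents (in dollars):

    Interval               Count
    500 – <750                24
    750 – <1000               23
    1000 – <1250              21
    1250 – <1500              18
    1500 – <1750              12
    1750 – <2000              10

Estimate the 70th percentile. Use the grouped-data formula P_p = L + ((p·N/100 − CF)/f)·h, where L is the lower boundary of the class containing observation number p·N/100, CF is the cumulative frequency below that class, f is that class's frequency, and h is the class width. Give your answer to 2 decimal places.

N = 108; target position k = 70/100 · 108 = 75.6.
Cumulative frequencies: 24, 47, 68, 86, 98, 108.
Observation 75.6 falls in the class 1250 – <1500.
L = 1250, CF = 68, f = 18, h = 250.
P70 = 1250 + ((75.6 − 68)/18)·250 = 1250 + 105.556 = 1355.56.

1355.56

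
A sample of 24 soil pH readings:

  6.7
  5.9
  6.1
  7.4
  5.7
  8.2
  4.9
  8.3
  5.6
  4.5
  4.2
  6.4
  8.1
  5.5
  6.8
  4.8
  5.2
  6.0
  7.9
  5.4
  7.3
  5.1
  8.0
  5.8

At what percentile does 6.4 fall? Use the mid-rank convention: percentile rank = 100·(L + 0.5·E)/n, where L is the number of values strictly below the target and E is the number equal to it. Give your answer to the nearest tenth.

Sorted: 4.2, 4.5, 4.8, 4.9, 5.1, 5.2, 5.4, 5.5, 5.6, 5.7, 5.8, 5.9, 6.0, 6.1, 6.4, 6.7, 6.8, 7.3, 7.4, 7.9, 8.0, 8.1, 8.2, 8.3.
Count below 6.4: L = 14; count equal: E = 1; n = 24.
Percentile rank = 100·(14 + 0.5·1)/24 = 100·14.5/24 = 60.42.

60.4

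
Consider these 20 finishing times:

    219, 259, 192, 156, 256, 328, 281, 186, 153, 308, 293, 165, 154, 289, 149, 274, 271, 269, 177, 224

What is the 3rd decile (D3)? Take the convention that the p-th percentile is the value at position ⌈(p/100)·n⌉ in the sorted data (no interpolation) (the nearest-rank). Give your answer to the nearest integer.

177

Sorted: 149, 153, 154, 156, 165, 177, 186, 192, 219, 224, 256, 259, 269, 271, 274, 281, 289, 293, 308, 328.
n = 20.
Position = ⌈30/100 · 20⌉ = ⌈6⌉ = 6.
The value at rank 6 is 177.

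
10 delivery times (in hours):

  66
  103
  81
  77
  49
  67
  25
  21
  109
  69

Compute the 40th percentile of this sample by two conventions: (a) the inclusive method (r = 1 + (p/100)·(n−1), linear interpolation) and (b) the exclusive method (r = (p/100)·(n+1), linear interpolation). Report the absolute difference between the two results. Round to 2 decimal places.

0.20

Sorted: 21, 25, 49, 66, 67, 69, 77, 81, 103, 109.
n = 10.
(a) r = 4.6; between ranks 4 (66) and 5 (67): 66.6.
(b) r = 4.4; between ranks 4 (66) and 5 (67): 66.4.
|66.6 − 66.4| = 0.2.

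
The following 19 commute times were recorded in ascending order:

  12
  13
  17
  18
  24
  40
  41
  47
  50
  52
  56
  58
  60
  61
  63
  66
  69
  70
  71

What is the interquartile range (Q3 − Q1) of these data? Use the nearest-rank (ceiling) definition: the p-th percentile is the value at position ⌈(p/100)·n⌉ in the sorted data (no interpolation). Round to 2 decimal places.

39.00

n = 19.
P25: rank ⌈25/100·19⌉ = 5 → 24.
P75: rank ⌈75/100·19⌉ = 15 → 63.
Difference: 63 − 24 = 39.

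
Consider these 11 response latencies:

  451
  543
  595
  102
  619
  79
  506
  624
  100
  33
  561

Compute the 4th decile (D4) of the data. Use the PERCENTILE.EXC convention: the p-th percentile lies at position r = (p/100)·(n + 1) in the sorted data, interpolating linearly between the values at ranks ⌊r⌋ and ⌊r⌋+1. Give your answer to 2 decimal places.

381.20

Sorted: 33, 79, 100, 102, 451, 506, 543, 561, 595, 619, 624.
n = 11.
r = (40/100)·(11 + 1) = 4.8.
Rank 4 is 102 and rank 5 is 451.
Interpolate: 102 + 0.8·(451 − 102) = 102 + 0.8·349 = 381.2.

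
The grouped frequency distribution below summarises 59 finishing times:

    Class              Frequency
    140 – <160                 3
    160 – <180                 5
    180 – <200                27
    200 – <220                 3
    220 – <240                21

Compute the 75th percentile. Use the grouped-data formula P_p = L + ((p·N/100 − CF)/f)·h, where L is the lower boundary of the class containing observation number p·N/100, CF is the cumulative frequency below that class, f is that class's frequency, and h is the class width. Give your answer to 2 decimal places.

225.95

N = 59; target position k = 75/100 · 59 = 44.25.
Cumulative frequencies: 3, 8, 35, 38, 59.
Observation 44.25 falls in the class 220 – <240.
L = 220, CF = 38, f = 21, h = 20.
P75 = 220 + ((44.25 − 38)/21)·20 = 220 + 5.95238 = 225.952.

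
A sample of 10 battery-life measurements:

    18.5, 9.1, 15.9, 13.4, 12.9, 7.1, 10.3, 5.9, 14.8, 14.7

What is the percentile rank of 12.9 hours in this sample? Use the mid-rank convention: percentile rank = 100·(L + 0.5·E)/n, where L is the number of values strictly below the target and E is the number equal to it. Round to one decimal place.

45.0

Sorted: 5.9, 7.1, 9.1, 10.3, 12.9, 13.4, 14.7, 14.8, 15.9, 18.5.
Count below 12.9: L = 4; count equal: E = 1; n = 10.
Percentile rank = 100·(4 + 0.5·1)/10 = 100·4.5/10 = 45.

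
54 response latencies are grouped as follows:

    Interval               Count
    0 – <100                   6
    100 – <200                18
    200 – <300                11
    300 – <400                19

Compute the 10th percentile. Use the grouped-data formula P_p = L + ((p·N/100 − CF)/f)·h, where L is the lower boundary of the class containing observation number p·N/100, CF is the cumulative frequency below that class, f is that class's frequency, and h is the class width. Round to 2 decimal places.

90.00

N = 54; target position k = 10/100 · 54 = 5.4.
Cumulative frequencies: 6, 24, 35, 54.
Observation 5.4 falls in the class 0 – <100.
L = 0, CF = 0, f = 6, h = 100.
P10 = 0 + ((5.4 − 0)/6)·100 = 0 + 90 = 90.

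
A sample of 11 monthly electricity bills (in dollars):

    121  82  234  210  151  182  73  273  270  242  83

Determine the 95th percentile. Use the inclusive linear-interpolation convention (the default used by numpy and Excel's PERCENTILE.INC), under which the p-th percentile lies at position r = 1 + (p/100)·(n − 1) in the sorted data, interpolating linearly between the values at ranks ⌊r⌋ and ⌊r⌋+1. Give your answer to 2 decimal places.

271.50

Sorted: 73, 82, 83, 121, 151, 182, 210, 234, 242, 270, 273.
n = 11.
r = 1 + (95/100)·(11 − 1) = 1 + 9.5 = 10.5.
Rank 10 is 270 and rank 11 is 273.
Interpolate: 270 + 0.5·(273 − 270) = 270 + 0.5·3 = 271.5.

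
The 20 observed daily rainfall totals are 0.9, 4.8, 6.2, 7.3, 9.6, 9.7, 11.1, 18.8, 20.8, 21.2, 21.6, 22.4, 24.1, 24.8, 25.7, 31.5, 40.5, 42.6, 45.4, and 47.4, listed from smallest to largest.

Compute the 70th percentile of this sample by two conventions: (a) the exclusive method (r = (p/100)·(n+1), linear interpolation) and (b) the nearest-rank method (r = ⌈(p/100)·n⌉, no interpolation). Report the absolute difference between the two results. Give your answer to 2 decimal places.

0.63

n = 20.
(a) r = 14.7; between ranks 14 (24.8) and 15 (25.7): 25.43.
(b) the nearest-rank method: rank 14 → 24.8.
|25.43 − 24.8| = 0.63.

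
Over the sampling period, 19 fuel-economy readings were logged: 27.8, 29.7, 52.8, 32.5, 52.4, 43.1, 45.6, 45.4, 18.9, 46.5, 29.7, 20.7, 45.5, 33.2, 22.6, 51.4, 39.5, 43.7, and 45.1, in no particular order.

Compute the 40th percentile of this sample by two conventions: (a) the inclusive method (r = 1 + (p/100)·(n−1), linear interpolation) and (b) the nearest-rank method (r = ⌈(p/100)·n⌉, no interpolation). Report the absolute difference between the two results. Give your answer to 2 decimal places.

Sorted: 18.9, 20.7, 22.6, 27.8, 29.7, 29.7, 32.5, 33.2, 39.5, 43.1, 43.7, 45.1, 45.4, 45.5, 45.6, 46.5, 51.4, 52.4, 52.8.
n = 19.
(a) r = 8.2; between ranks 8 (33.2) and 9 (39.5): 34.46.
(b) the nearest-rank method: rank 8 → 33.2.
|34.46 − 33.2| = 1.26.

1.26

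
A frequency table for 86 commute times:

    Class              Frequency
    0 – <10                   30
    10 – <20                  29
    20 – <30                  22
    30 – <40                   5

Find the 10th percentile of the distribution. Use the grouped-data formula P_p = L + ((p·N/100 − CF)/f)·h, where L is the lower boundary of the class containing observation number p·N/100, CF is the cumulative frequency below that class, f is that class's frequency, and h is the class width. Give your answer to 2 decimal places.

N = 86; target position k = 10/100 · 86 = 8.6.
Cumulative frequencies: 30, 59, 81, 86.
Observation 8.6 falls in the class 0 – <10.
L = 0, CF = 0, f = 30, h = 10.
P10 = 0 + ((8.6 − 0)/30)·10 = 0 + 2.86667 = 2.86667.

2.87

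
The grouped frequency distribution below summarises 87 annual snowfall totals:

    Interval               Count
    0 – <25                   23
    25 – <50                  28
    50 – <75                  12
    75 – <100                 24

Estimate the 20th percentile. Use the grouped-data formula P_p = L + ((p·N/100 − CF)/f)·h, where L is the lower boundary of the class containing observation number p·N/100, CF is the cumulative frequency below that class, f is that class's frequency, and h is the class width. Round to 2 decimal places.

N = 87; target position k = 20/100 · 87 = 17.4.
Cumulative frequencies: 23, 51, 63, 87.
Observation 17.4 falls in the class 0 – <25.
L = 0, CF = 0, f = 23, h = 25.
P20 = 0 + ((17.4 − 0)/23)·25 = 0 + 18.913 = 18.913.

18.91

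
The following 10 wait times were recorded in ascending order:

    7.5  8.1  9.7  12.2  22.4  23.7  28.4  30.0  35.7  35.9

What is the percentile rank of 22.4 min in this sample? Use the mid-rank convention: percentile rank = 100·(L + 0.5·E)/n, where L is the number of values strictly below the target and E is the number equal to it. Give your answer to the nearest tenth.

Count below 22.4: L = 4; count equal: E = 1; n = 10.
Percentile rank = 100·(4 + 0.5·1)/10 = 100·4.5/10 = 45.

45.0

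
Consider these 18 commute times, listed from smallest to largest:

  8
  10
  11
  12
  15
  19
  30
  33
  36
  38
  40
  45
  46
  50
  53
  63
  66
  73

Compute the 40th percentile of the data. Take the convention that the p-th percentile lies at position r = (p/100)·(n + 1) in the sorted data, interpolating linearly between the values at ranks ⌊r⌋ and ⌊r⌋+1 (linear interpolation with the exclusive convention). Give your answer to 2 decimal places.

n = 18.
r = (40/100)·(18 + 1) = 7.6.
Rank 7 is 30 and rank 8 is 33.
Interpolate: 30 + 0.6·(33 − 30) = 30 + 0.6·3 = 31.8.

31.80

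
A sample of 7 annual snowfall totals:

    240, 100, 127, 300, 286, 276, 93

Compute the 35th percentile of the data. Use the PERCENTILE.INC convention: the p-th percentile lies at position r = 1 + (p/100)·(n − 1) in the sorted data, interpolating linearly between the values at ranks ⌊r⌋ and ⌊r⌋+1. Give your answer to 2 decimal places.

Sorted: 93, 100, 127, 240, 276, 286, 300.
n = 7.
r = 1 + (35/100)·(7 − 1) = 1 + 2.1 = 3.1.
Rank 3 is 127 and rank 4 is 240.
Interpolate: 127 + 0.1·(240 − 127) = 127 + 0.1·113 = 138.3.

138.30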